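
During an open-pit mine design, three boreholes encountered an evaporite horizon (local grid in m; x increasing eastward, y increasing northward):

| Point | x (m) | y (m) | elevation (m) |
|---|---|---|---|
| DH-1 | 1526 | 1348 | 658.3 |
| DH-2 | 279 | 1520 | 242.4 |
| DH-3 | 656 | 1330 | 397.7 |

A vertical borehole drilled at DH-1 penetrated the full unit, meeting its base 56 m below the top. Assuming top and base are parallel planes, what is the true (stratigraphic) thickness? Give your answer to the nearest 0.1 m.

52.5 m

Let the plane be z = a·x + b·y + c.
DH-2−DH-1: −1247a + 172b = −415.9;  DH-3−DH-1: −870a − 18b = −260.6.
Solving gives a = 0.30397, b = −0.21422.
|∇z| = √(a²+b²) = 0.37187, so dip δ = arctan(0.37187) = 20.40°.
True thickness = vertical thickness × cos δ = 56 × cos 20.40° = 52.5 m.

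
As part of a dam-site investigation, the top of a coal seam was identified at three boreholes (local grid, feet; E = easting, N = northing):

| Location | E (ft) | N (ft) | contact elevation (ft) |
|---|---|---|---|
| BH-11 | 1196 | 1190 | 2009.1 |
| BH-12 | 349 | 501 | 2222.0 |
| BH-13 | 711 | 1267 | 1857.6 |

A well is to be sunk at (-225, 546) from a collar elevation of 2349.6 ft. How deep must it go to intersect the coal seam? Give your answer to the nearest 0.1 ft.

280.2 ft

Let the plane be z = a·E + b·N + c.
BH-12−BH-11: −847a − 689b = 212.9;  BH-13−BH-11: −485a + 77b = −151.5.
Solving gives a = 0.220315, b = −0.579835.
Then c = 2009.1 − a·1196 − b·1190 = 2435.61.
At (-225, 546): z_contact = −49.57 − 316.59 + 2435.61 = 2069.45 ft.
Depth below ground = 2349.6 − 2069.45 = 280.2 ft.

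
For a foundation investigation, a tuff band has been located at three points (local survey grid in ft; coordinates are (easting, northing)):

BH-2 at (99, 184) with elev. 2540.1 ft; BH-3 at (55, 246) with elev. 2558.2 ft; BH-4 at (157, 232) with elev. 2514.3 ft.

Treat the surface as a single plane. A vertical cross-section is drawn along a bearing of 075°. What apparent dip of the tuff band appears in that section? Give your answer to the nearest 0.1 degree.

Let the plane be z = a·E + b·N + c.
BH-3−BH-2: −44a + 62b = 18.1;  BH-4−BH-2: 58a + 48b = −25.8.
Solving gives a = −0.43245, b = −0.01496.
Unit vector along 075° is (sin 75°, cos 75°) = (0.9659, 0.2588).
Slope in that direction = a·(0.9659) + b·(0.2588) = −0.42158.
Apparent dip = arctan|0.42158| = 22.9° (true dip is 23.4°, so apparent ≤ true as expected).

22.9°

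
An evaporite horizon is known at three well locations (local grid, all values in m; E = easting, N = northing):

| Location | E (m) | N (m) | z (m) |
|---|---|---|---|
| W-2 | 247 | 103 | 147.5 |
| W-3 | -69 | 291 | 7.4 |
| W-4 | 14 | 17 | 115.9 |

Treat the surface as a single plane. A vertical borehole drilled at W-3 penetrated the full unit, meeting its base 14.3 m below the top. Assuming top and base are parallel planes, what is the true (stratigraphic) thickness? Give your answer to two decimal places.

Two edge vectors: W-2→W-3 = (-316, 188, -140.1), W-2→W-4 = (-233, -86, -31.6).
Normal n = (W-2→W-3) × (W-2→W-4) = (-17989.4, 22657.7, 70980).
So ∂z/∂E = −n_x/n_z = 0.25344 and ∂z/∂N = −n_y/n_z = −0.31921.
|∇z| = √(a²+b²) = 0.40759, so dip δ = arctan(0.40759) = 22.18°.
True thickness = vertical thickness × cos δ = 14.3 × cos 22.18° = 13.24 m.

13.24 m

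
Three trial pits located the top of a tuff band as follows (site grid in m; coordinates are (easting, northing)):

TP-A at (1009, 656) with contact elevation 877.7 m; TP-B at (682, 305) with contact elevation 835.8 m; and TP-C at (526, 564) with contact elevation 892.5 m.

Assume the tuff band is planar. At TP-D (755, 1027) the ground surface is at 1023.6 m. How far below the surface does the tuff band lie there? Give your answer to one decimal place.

Let the plane be z = a·E + b·N + c.
TP-B−TP-A: −327a − 351b = −41.9;  TP-C−TP-A: −483a − 92b = 14.8.
Solving gives a = −0.064895, b = 0.179831.
Then c = 877.7 − a·1009 − b·656 = 825.21.
At (755, 1027): z_contact = −49.00 + 184.69 + 825.21 = 960.90 m.
Depth below ground = 1023.6 − 960.90 = 62.7 m.

62.7 m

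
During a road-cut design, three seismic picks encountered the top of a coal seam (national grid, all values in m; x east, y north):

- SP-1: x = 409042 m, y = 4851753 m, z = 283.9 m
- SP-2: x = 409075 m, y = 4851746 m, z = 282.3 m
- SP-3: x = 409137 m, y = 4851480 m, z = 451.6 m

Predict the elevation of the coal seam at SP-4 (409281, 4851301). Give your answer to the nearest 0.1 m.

Two edge vectors: SP-1→SP-2 = (33, -7, -1.6), SP-1→SP-3 = (95, -273, 167.7).
Normal n = (SP-1→SP-2) × (SP-1→SP-3) = (-1610.7, -5686.1, -8344).
So ∂z/∂x = −n_x/n_z = −0.193036913 and ∂z/∂y = −n_y/n_z = −0.681459732.
Intercept c from SP-1: 283.9 + 78960.20 + 3306274.30 = 3385518.40.
At (409281, 4851301): z = −79006.3 − 3305966.3 + 3385518.40 = 545.8 m.

545.8 m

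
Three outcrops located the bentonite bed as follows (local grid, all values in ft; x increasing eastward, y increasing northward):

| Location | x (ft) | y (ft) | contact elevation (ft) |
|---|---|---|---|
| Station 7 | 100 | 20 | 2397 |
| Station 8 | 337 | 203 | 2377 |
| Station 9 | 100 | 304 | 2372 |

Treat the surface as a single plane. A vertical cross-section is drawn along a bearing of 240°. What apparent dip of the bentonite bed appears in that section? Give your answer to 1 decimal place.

3.3°

Two edge vectors: Station 7→Station 8 = (237, 183, -20), Station 7→Station 9 = (0, 284, -25).
Normal n = (Station 7→Station 8) × (Station 7→Station 9) = (1105, 5925, 67308).
So ∂z/∂x = −n_x/n_z = −0.01642 and ∂z/∂y = −n_y/n_z = −0.08803.
Unit vector along 240° is (sin 240°, cos 240°) = (-0.8660, -0.5000).
Slope in that direction = a·(-0.8660) + b·(-0.5000) = 0.05823.
Apparent dip = arctan|0.05823| = 3.3° (true dip is 5.1°, so apparent ≤ true as expected).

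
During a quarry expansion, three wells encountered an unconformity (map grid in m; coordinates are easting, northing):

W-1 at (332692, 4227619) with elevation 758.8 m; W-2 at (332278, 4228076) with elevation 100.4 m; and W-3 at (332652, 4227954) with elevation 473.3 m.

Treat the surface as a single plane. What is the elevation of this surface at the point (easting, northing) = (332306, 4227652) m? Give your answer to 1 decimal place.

444.8 m

Let the plane be z = a·easting + b·northing + c.
W-2−W-1: −414a + 457b = −658.4;  W-3−W-1: −40a + 335b = −285.5.
Solving gives a = 0.748197824, b = −0.762901752.
Then c = 758.8 − a·332692 − b·4227619 = 2977097.31.
At (332306, 4227652): z = 248630.6 − 3225283.1 + 2977097.31 = 444.8 m.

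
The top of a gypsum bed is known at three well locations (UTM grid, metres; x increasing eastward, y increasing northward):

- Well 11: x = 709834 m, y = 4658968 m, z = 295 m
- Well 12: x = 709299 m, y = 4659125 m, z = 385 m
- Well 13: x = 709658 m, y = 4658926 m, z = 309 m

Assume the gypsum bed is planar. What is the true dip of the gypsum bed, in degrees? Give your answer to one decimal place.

Two edge vectors: Well 11→Well 12 = (-535, 157, 90), Well 11→Well 13 = (-176, -42, 14).
Normal n = (Well 11→Well 12) × (Well 11→Well 13) = (5978, -8350, 50102).
So ∂z/∂x = −n_x/n_z = −0.11932 and ∂z/∂y = −n_y/n_z = 0.16666.
Gradient magnitude |∇z| = √(a² + b²) = √(0.01424 + 0.02778) = 0.20497.
True dip = arctan(0.20497) = 11.6°, dipping toward SE (azimuth ≈ 144°).

11.6°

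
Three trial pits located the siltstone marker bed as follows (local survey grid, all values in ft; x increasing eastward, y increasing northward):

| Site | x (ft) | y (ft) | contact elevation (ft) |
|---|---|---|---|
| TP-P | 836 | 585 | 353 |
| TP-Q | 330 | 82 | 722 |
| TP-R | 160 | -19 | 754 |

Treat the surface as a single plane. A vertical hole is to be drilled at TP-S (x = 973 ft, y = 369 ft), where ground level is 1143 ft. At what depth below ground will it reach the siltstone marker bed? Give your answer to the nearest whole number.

Two edge vectors: TP-P→TP-Q = (-506, -503, 369), TP-P→TP-R = (-676, -604, 401).
Normal n = (TP-P→TP-Q) × (TP-P→TP-R) = (21173, -46538, -34404).
So ∂z/∂x = −n_x/n_z = 0.61542 and ∂z/∂y = −n_y/n_z = −1.35269.
Intercept c from TP-P: 353 − 514.49 + 791.32 = 629.83.
At (973, 369): z_contact = 598.8 − 499.1 + 629.83 = 729.5 ft.
Depth below ground = 1143 − 729.5 = 414 ft.

414 ft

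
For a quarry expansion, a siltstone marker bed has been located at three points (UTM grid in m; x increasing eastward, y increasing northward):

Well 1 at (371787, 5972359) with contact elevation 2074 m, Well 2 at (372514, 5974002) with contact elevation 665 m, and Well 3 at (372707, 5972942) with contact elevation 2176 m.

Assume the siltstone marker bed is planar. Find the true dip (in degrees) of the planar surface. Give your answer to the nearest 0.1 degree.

Two edge vectors: Well 1→Well 2 = (727, 1643, -1409), Well 1→Well 3 = (920, 583, 102).
Normal n = (Well 1→Well 2) × (Well 1→Well 3) = (989033, -1370434, -1087719).
So ∂z/∂x = −n_x/n_z = 0.90927 and ∂z/∂y = −n_y/n_z = −1.25992.
Gradient magnitude |∇z| = √(a² + b²) = √(0.82678 + 1.58739) = 1.55376.
True dip = arctan(1.55376) = 57.2°, dipping toward NW (azimuth ≈ 324°).

57.2°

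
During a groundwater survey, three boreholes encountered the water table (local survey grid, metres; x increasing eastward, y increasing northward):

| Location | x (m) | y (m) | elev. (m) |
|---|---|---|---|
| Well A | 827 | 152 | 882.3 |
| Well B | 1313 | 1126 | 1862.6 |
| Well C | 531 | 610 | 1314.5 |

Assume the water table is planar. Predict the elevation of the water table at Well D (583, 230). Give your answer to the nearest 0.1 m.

Two edge vectors: Well A→Well B = (486, 974, 980.3), Well A→Well C = (-296, 458, 432.2).
Normal n = (Well A→Well B) × (Well A→Well C) = (-28014.6, -500218, 510892).
So ∂z/∂x = −n_x/n_z = 0.054835 and ∂z/∂y = −n_y/n_z = 0.979107.
Intercept c from Well A: 882.3 − 45.35 − 148.82 = 688.13.
At (583, 230): z = 32.0 + 225.2 + 688.13 = 945.3 m.

945.3 m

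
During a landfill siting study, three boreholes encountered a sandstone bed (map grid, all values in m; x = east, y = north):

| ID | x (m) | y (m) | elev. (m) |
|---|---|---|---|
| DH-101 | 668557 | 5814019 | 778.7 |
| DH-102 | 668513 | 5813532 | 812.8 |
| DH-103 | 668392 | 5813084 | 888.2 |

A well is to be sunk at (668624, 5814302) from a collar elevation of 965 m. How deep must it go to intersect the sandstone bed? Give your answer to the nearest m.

229 m

Two edge vectors: DH-101→DH-102 = (-44, -487, 34.1), DH-101→DH-103 = (-165, -935, 109.5).
Normal n = (DH-101→DH-102) × (DH-101→DH-103) = (-21443, -808.5, -39215).
So ∂z/∂x = −n_x/n_z = −0.54680607 and ∂z/∂y = −n_y/n_z = −0.02061711.
Intercept c from DH-101: 778.7 + 365571.03 + 119868.27 = 486218.00.
At (668624, 5814302): z_contact = −365607.7 − 119874.1 + 486218.00 = 736.2 m.
Depth below ground = 965 − 736.2 = 229 m.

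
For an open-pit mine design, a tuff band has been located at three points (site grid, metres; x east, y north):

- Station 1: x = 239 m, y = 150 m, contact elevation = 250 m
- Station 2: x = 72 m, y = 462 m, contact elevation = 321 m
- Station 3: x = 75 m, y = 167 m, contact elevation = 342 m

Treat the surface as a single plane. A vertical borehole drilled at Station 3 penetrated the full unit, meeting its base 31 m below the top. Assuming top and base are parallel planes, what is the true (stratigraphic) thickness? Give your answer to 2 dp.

26.88 m

Two edge vectors: Station 1→Station 2 = (-167, 312, 71), Station 1→Station 3 = (-164, 17, 92).
Normal n = (Station 1→Station 2) × (Station 1→Station 3) = (27497, 3720, 48329).
So ∂z/∂x = −n_x/n_z = −0.56895 and ∂z/∂y = −n_y/n_z = −0.07697.
|∇z| = √(a²+b²) = 0.57414, so dip δ = arctan(0.57414) = 29.86°.
True thickness = vertical thickness × cos δ = 31 × cos 29.86° = 26.88 m.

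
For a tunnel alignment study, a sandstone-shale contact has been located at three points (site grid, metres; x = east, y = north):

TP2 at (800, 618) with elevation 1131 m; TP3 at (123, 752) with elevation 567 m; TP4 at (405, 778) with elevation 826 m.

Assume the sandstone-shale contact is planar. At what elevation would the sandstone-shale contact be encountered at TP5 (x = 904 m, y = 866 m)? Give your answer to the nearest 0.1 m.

1296.7 m

Two edge vectors: TP2→TP3 = (-677, 134, -564), TP2→TP4 = (-395, 160, -305).
Normal n = (TP2→TP3) × (TP2→TP4) = (49370, 16295, -55390).
So ∂z/∂x = −n_x/n_z = 0.89132 and ∂z/∂y = −n_y/n_z = 0.29419.
Intercept c from TP2: 1131 − 713.05 − 181.81 = 236.14.
At (904, 866): z = 805.7 + 254.8 + 236.14 = 1296.7 m.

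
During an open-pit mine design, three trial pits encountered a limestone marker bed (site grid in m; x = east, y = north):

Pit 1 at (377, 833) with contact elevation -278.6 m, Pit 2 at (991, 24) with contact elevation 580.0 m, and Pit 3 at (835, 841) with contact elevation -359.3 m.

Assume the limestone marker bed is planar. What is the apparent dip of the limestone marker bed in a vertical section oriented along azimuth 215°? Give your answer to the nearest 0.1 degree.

Two edge vectors: Pit 1→Pit 2 = (614, -809, 858.6), Pit 1→Pit 3 = (458, 8, -80.7).
Normal n = (Pit 1→Pit 2) × (Pit 1→Pit 3) = (58417.5, 442788.6, 375434).
So ∂z/∂x = −n_x/n_z = −0.15560 and ∂z/∂y = −n_y/n_z = −1.17940.
Unit vector along 215° is (sin 215°, cos 215°) = (-0.5736, -0.8192).
Slope in that direction = a·(-0.5736) + b·(-0.8192) = 1.05536.
Apparent dip = arctan|1.05536| = 46.5° (true dip is 49.9°, so apparent ≤ true as expected).

46.5°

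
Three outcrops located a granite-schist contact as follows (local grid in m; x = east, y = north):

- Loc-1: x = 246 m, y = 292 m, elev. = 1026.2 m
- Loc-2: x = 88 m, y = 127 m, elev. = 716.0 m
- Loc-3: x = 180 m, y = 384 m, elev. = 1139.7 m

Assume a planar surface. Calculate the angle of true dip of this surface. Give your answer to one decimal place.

57.3°

Two edge vectors: Loc-1→Loc-2 = (-158, -165, -310.2), Loc-1→Loc-3 = (-66, 92, 113.5).
Normal n = (Loc-1→Loc-2) × (Loc-1→Loc-3) = (9810.9, 38406.2, -25426).
So ∂z/∂x = −n_x/n_z = 0.38586 and ∂z/∂y = −n_y/n_z = 1.51051.
Gradient magnitude |∇z| = √(a² + b²) = √(0.14889 + 2.28164) = 1.55901.
True dip = arctan(1.55901) = 57.3°, dipping toward SSW (azimuth ≈ 194°).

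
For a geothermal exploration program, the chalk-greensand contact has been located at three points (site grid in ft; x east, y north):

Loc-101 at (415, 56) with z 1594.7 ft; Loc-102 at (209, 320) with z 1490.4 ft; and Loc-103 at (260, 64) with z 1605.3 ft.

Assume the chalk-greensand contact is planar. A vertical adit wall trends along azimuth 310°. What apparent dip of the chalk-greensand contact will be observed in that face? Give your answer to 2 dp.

12.92°

Let the plane be z = a·x + b·y + c.
Loc-102−Loc-101: −206a + 264b = −104.3;  Loc-103−Loc-101: −155a + 8b = 10.6.
Solving gives a = −0.09250, b = −0.46726.
Unit vector along 310° is (sin 310°, cos 310°) = (-0.7660, 0.6428).
Slope in that direction = a·(-0.7660) + b·(0.6428) = −0.22948.
Apparent dip = arctan|0.22948| = 12.92° (true dip is 25.5°, so apparent ≤ true as expected).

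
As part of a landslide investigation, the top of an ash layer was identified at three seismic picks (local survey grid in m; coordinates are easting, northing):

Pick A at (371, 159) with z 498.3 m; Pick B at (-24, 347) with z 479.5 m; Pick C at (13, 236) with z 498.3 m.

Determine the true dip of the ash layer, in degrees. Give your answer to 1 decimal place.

Let the plane be z = a·easting + b·northing + c.
Pick B−Pick A: −395a + 188b = −18.8;  Pick C−Pick A: −358a + 77b = 0.
Solving gives a = −0.03924, b = −0.18245.
Gradient magnitude |∇z| = √(a² + b²) = √(0.00154 + 0.03329) = 0.18662.
True dip = arctan(0.18662) = 10.6°, dipping toward NNE (azimuth ≈ 012°).

10.6°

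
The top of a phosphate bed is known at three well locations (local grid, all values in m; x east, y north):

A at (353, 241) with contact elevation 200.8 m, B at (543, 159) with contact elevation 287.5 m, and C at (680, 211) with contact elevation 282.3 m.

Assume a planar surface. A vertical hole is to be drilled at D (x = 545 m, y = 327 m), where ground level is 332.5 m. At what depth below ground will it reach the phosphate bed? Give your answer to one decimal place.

147.0 m

Let the plane be z = a·x + b·y + c.
B−A: 190a − 82b = 86.7;  C−A: 327a − 30b = 81.5.
Solving gives a = 0.19333, b = −0.60935.
Then c = 200.8 − a·353 − b·241 = 279.41.
At (545, 327): z_contact = 105.37 − 199.26 + 279.41 = 185.52 m.
Depth below ground = 332.5 − 185.52 = 147.0 m.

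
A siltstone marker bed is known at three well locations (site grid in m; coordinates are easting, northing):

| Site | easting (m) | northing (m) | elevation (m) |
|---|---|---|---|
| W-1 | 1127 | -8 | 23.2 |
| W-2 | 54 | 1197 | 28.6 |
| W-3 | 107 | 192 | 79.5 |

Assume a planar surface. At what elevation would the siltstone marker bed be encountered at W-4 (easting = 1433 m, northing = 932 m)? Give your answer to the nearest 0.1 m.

Two edge vectors: W-1→W-2 = (-1073, 1205, 5.4), W-1→W-3 = (-1020, 200, 56.3).
Normal n = (W-1→W-2) × (W-1→W-3) = (66761.5, 54901.9, 1014500).
So ∂z/∂easting = −n_x/n_z = −0.065807 and ∂z/∂northing = −n_y/n_z = −0.054117.
Intercept c from W-1: 23.2 + 74.16 − 0.43 = 96.93.
At (1433, 932): z = −94.3 − 50.4 + 96.93 = -47.8 m.

-47.8 m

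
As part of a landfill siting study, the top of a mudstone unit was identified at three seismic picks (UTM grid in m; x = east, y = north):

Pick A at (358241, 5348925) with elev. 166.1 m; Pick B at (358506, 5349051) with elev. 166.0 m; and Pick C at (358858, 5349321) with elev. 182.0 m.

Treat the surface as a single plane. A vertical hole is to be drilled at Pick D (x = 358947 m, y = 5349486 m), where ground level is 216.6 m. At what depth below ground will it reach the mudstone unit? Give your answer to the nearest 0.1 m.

Let the plane be z = a·x + b·y + c.
Pick B−Pick A: 265a + 126b = −0.1;  Pick C−Pick A: 617a + 396b = 15.9.
Solving gives a = −0.075115817, b = 0.157188029.
Then c = 166.1 − a·358241 − b·5348925 = −813711.31.
At (358947, 5349486): z_contact = −26962.60 + 840875.16 − 813711.31 = 201.25 m.
Depth below ground = 216.6 − 201.25 = 15.3 m.

15.3 m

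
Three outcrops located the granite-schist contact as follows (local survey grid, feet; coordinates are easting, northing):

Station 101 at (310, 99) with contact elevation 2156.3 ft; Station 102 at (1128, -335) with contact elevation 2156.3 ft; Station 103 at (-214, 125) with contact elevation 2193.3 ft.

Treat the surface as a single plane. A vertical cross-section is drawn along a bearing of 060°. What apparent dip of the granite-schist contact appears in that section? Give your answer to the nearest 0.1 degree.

Two edge vectors: Station 101→Station 102 = (818, -434, 0), Station 101→Station 103 = (-524, 26, 37).
Normal n = (Station 101→Station 102) × (Station 101→Station 103) = (-16058, -30266, -206148).
So ∂z/∂easting = −n_x/n_z = −0.07790 and ∂z/∂northing = −n_y/n_z = −0.14682.
Unit vector along 060° is (sin 60°, cos 60°) = (0.8660, 0.5000).
Slope in that direction = a·(0.8660) + b·(0.5000) = −0.14087.
Apparent dip = arctan|0.14087| = 8.0° (true dip is 9.4°, so apparent ≤ true as expected).

8.0°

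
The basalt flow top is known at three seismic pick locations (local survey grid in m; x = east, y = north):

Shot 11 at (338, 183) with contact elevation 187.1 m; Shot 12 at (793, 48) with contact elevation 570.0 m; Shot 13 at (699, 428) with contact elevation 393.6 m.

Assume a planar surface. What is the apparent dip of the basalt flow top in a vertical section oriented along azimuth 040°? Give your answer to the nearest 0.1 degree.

Two edge vectors: Shot 11→Shot 12 = (455, -135, 382.9), Shot 11→Shot 13 = (361, 245, 206.5).
Normal n = (Shot 11→Shot 12) × (Shot 11→Shot 13) = (-121688, 44269.4, 160210).
So ∂z/∂x = −n_x/n_z = 0.75955 and ∂z/∂y = −n_y/n_z = −0.27632.
Unit vector along 040° is (sin 40°, cos 40°) = (0.6428, 0.7660).
Slope in that direction = a·(0.6428) + b·(0.7660) = 0.27656.
Apparent dip = arctan|0.27656| = 15.5° (true dip is 38.9°, so apparent ≤ true as expected).

15.5°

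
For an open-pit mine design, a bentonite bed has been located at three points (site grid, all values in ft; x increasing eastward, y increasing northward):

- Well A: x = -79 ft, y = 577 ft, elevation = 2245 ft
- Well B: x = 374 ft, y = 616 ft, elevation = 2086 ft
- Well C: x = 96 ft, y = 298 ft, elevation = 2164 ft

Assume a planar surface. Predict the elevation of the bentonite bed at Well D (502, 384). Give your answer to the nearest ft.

2025 ft

Let the plane be z = a·x + b·y + c.
Well B−Well A: 453a + 39b = −159;  Well C−Well A: 175a − 279b = −81.
Solving gives a = −0.35672, b = 0.06657.
Then c = 2245 − a·-79 − b·577 = 2178.41.
At (502, 384): z = −179.1 + 25.6 + 2178.41 = 2024.9 ft.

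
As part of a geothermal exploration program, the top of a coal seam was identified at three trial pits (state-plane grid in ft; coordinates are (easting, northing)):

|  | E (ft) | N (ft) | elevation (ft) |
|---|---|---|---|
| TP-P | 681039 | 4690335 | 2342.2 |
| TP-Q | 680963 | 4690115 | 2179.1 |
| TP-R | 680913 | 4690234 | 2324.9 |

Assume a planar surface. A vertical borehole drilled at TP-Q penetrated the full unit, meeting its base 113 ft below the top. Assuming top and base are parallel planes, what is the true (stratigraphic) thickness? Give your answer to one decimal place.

74.2 ft

Let the plane be z = a·E + b·N + c.
TP-Q−TP-P: −76a − 220b = −163.1;  TP-R−TP-P: −126a − 101b = −17.3.
Solving gives a = −0.63196, b = 0.95968.
|∇z| = √(a²+b²) = 1.14907, so dip δ = arctan(1.14907) = 48.97°.
True thickness = vertical thickness × cos δ = 113 × cos 48.97° = 74.2 ft.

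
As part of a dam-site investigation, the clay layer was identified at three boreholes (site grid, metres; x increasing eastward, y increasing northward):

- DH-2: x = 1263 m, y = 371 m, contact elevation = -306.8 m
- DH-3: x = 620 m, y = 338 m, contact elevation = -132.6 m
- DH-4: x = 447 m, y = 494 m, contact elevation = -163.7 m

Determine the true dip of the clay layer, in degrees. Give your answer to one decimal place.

28.1°

Two edge vectors: DH-2→DH-3 = (-643, -33, 174.2), DH-2→DH-4 = (-816, 123, 143.1).
Normal n = (DH-2→DH-3) × (DH-2→DH-4) = (-26148.9, -50133.9, -106017).
So ∂z/∂x = −n_x/n_z = −0.24665 and ∂z/∂y = −n_y/n_z = −0.47289.
Gradient magnitude |∇z| = √(a² + b²) = √(0.06084 + 0.22362) = 0.53334.
True dip = arctan(0.53334) = 28.1°, dipping toward NNE (azimuth ≈ 028°).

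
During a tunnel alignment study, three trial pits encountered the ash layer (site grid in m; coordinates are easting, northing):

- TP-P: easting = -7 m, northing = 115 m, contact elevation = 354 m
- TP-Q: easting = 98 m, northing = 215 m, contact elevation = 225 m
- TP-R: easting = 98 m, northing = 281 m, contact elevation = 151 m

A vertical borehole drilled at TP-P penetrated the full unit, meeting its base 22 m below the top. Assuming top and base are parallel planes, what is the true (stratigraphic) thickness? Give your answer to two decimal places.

14.56 m

Two edge vectors: TP-P→TP-Q = (105, 100, -129), TP-P→TP-R = (105, 166, -203).
Normal n = (TP-P→TP-Q) × (TP-P→TP-R) = (1114, 7770, 6930).
So ∂z/∂easting = −n_x/n_z = −0.16075 and ∂z/∂northing = −n_y/n_z = −1.12121.
|∇z| = √(a²+b²) = 1.13268, so dip δ = arctan(1.13268) = 48.56°.
True thickness = vertical thickness × cos δ = 22 × cos 48.56° = 14.56 m.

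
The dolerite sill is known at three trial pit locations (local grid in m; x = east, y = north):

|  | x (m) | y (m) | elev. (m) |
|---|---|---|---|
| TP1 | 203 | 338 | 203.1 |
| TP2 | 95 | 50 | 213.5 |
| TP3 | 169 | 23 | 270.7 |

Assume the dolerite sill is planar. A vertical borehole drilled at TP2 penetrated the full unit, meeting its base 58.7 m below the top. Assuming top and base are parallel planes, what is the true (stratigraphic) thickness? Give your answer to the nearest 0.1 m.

47.5 m

Let the plane be z = a·x + b·y + c.
TP2−TP1: −108a − 288b = 10.4;  TP3−TP1: −34a − 315b = 67.6.
Solving gives a = 0.66835, b = −0.28674.
|∇z| = √(a²+b²) = 0.72726, so dip δ = arctan(0.72726) = 36.03°.
True thickness = vertical thickness × cos δ = 58.7 × cos 36.03° = 47.5 m.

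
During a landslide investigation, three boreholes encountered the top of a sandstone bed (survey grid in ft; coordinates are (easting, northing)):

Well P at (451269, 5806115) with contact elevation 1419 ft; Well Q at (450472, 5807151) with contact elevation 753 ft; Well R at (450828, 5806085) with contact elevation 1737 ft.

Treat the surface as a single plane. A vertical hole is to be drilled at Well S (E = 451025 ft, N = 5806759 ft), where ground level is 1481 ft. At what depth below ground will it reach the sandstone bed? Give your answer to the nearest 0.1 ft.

637.8 ft

Let the plane be z = a·E + b·N + c.
Well Q−Well P: −797a + 1036b = −666;  Well R−Well P: −441a − 30b = 318.
Solving gives a = −0.643670989, b = −1.138036465.
Then c = 1419 − a·451269 − b·5806115 = 6899458.36.
At (451025, 5806759): z_contact = −290311.71 − 6608303.49 + 6899458.36 = 843.16 ft.
Depth below ground = 1481 − 843.16 = 637.8 ft.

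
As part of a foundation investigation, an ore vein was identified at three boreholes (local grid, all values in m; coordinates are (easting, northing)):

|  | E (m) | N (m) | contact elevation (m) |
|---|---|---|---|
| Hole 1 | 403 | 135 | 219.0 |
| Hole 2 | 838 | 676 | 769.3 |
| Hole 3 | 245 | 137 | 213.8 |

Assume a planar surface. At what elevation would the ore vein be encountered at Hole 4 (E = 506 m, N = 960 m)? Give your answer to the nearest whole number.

1033 m

Let the plane be z = a·E + b·N + c.
Hole 2−Hole 1: 435a + 541b = 550.3;  Hole 3−Hole 1: −158a + 2b = −5.2.
Solving gives a = 0.04533, b = 0.98075.
Then c = 219 − a·403 − b·135 = 68.33.
At (506, 960): z = 22.9 + 941.5 + 68.33 = 1032.8 m.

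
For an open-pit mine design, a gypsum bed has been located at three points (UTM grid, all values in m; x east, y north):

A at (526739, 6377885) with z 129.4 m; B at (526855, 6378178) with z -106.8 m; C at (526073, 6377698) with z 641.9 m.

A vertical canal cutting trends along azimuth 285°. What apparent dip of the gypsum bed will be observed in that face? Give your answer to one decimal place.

24.0°

Let the plane be z = a·x + b·y + c.
B−A: 116a + 293b = −236.2;  C−A: −666a − 187b = 512.5.
Solving gives a = −0.61110, b = −0.56421.
Unit vector along 285° is (sin 285°, cos 285°) = (-0.9659, 0.2588).
Slope in that direction = a·(-0.9659) + b·(0.2588) = 0.44425.
Apparent dip = arctan|0.44425| = 24.0° (true dip is 39.8°, so apparent ≤ true as expected).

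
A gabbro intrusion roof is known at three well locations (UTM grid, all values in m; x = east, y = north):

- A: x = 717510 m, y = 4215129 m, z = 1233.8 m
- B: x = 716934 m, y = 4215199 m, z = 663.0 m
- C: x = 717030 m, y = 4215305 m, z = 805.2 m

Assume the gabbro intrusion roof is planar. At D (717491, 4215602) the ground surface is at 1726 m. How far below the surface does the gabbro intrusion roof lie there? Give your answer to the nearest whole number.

323 m

Two edge vectors: A→B = (-576, 70, -570.8), A→C = (-480, 176, -428.6).
Normal n = (A→B) × (A→C) = (70458.8, 27110.4, -67776).
So ∂z/∂x = −n_x/n_z = 1.03958333 and ∂z/∂y = −n_y/n_z = 0.40000000.
Intercept c from A: 1233.8 − 745911.44 − 1686051.60 = −2430729.24.
At (717491, 4215602): z_contact = 745891.7 + 1686240.8 − 2430729.24 = 1403.2 m.
Depth below ground = 1726 − 1403.2 = 323 m.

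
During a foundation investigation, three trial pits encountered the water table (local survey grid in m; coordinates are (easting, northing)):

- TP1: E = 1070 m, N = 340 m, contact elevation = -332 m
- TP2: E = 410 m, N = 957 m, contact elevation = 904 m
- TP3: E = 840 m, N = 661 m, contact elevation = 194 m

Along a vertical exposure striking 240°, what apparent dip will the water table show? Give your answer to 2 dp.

23.97°

Let the plane be z = a·E + b·N + c.
TP2−TP1: −660a + 617b = 1236;  TP3−TP1: −230a + 321b = 526.
Solving gives a = −1.03237, b = 0.89893.
Unit vector along 240° is (sin 240°, cos 240°) = (-0.8660, -0.5000).
Slope in that direction = a·(-0.8660) + b·(-0.5000) = 0.44459.
Apparent dip = arctan|0.44459| = 23.97° (true dip is 53.9°, so apparent ≤ true as expected).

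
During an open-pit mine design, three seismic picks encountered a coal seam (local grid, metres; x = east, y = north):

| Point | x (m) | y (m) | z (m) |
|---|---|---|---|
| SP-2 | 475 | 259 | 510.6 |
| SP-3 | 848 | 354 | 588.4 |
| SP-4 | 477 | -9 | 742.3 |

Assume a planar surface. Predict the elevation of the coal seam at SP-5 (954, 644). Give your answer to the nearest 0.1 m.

384.0 m

Two edge vectors: SP-2→SP-3 = (373, 95, 77.8), SP-2→SP-4 = (2, -268, 231.7).
Normal n = (SP-2→SP-3) × (SP-2→SP-4) = (42861.9, -86268.5, -100154).
So ∂z/∂x = −n_x/n_z = 0.42796 and ∂z/∂y = −n_y/n_z = −0.86136.
Intercept c from SP-2: 510.6 − 203.28 + 223.09 = 530.41.
At (954, 644): z = 408.3 − 554.7 + 530.41 = 384.0 m.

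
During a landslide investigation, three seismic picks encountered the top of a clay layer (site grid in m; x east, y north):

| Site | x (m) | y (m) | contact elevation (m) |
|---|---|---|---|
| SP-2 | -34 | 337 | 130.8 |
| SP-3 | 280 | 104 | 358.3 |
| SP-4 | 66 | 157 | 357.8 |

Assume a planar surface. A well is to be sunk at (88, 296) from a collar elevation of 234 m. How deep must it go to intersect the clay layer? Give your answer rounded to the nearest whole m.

87 m

Let the plane be z = a·x + b·y + c.
SP-3−SP-2: 314a − 233b = 227.5;  SP-4−SP-2: 100a − 180b = 227.
Solving gives a = −0.35945, b = −1.46081.
Then c = 130.8 − a·-34 − b·337 = 610.87.
At (88, 296): z_contact = −31.6 − 432.4 + 610.87 = 146.8 m.
Depth below ground = 234 − 146.8 = 87 m.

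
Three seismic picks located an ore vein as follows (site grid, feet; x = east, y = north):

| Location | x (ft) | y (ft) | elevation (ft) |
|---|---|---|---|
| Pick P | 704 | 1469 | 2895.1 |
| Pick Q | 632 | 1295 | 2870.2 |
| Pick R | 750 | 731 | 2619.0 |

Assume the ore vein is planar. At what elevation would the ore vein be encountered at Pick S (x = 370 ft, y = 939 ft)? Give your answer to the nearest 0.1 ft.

2874.9 ft

Let the plane be z = a·x + b·y + c.
Pick Q−Pick P: −72a − 174b = −24.9;  Pick R−Pick P: 46a − 738b = −276.1.
Solving gives a = −0.485201, b = 0.343876.
Then c = 2895.1 − a·704 − b·1469 = 2731.53.
At (370, 939): z = −179.5 + 322.9 + 2731.53 = 2874.9 ft.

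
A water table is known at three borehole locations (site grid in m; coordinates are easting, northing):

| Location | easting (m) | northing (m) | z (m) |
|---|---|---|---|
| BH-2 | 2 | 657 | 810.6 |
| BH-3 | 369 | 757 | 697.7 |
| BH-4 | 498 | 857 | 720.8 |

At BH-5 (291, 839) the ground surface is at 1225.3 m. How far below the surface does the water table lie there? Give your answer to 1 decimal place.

Let the plane be z = a·easting + b·northing + c.
BH-3−BH-2: 367a + 100b = −112.9;  BH-4−BH-2: 496a + 200b = −89.8.
Solving gives a = −0.57143, b = 0.96814.
Then c = 810.6 − a·2 − b·657 = 175.67.
At (291, 839): z_contact = −166.29 + 812.27 + 175.67 = 821.66 m.
Depth below ground = 1225.3 − 821.66 = 403.6 m.

403.6 m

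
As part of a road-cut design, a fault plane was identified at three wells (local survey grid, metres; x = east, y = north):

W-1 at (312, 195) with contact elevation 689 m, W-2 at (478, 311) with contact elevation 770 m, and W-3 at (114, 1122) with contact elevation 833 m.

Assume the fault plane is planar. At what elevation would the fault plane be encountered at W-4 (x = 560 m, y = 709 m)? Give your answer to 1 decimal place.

887.0 m

Let the plane be z = a·x + b·y + c.
W-2−W-1: 166a + 116b = 81;  W-3−W-1: −198a + 927b = 144.
Solving gives a = 0.330127, b = 0.225852.
Then c = 689 − a·312 − b·195 = 541.96.
At (560, 709): z = 184.9 + 160.1 + 541.96 = 887.0 m.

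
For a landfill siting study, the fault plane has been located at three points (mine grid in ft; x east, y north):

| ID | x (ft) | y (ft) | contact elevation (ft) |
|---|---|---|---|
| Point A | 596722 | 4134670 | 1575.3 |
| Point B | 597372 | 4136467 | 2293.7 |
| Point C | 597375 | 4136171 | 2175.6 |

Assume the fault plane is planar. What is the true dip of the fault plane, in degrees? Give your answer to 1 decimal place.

21.8°

Two edge vectors: Point A→Point B = (650, 1797, 718.4), Point A→Point C = (653, 1501, 600.3).
Normal n = (Point A→Point B) × (Point A→Point C) = (420.7, 78920.2, -197791).
So ∂z/∂x = −n_x/n_z = 0.00213 and ∂z/∂y = −n_y/n_z = 0.39901.
Gradient magnitude |∇z| = √(a² + b²) = √(0.00000 + 0.15921) = 0.39901.
True dip = arctan(0.39901) = 21.8°, dipping toward S (azimuth ≈ 180°).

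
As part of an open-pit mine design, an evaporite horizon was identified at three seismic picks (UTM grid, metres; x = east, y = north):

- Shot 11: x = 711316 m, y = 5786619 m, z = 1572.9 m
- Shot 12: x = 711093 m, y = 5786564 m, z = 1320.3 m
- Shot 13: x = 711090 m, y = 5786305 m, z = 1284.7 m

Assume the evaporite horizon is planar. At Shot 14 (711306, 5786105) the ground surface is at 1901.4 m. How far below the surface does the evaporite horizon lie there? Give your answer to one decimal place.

Two edge vectors: Shot 11→Shot 12 = (-223, -55, -252.6), Shot 11→Shot 13 = (-226, -314, -288.2).
Normal n = (Shot 11→Shot 12) × (Shot 11→Shot 13) = (-63465.4, -7181, 57592).
So ∂z/∂x = −n_x/n_z = 1.101982914 and ∂z/∂y = −n_y/n_z = 0.124687457.
Intercept c from Shot 11: 1572.9 − 783858.08 − 721518.81 = −1503803.98.
At (711306, 5786105): z_contact = 783847.06 + 721454.72 − 1503803.98 = 1497.79 m.
Depth below ground = 1901.4 − 1497.79 = 403.6 m.

403.6 m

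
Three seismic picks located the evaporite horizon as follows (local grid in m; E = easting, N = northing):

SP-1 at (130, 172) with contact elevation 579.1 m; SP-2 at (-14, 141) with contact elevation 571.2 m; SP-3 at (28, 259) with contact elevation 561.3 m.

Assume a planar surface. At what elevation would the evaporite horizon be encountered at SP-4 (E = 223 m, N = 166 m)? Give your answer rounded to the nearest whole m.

587 m

Let the plane be z = a·E + b·N + c.
SP-2−SP-1: −144a − 31b = −7.9;  SP-3−SP-1: −102a + 87b = −17.8.
Solving gives a = 0.07897, b = −0.11201.
Then c = 579.1 − a·130 − b·172 = 588.10.
At (223, 166): z = 17.6 − 18.6 + 588.10 = 587.1 m.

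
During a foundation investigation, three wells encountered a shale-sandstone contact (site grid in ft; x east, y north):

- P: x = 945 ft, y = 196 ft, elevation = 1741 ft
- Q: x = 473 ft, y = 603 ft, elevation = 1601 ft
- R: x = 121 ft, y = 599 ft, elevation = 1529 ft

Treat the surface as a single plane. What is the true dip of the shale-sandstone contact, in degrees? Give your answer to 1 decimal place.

13.0°

Let the plane be z = a·x + b·y + c.
Q−P: −472a + 407b = −140;  R−P: −824a + 403b = −212.
Solving gives a = 0.20574, b = −0.10538.
Gradient magnitude |∇z| = √(a² + b²) = √(0.04233 + 0.01110) = 0.23116.
True dip = arctan(0.23116) = 13.0°, dipping toward WNW (azimuth ≈ 297°).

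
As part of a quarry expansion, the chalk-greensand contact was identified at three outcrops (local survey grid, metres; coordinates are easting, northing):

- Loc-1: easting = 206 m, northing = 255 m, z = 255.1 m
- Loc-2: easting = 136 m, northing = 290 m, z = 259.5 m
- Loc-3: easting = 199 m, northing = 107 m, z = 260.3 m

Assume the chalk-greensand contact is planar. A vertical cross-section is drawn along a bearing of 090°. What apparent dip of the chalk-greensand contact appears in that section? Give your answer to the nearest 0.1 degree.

Two edge vectors: Loc-1→Loc-2 = (-70, 35, 4.4), Loc-1→Loc-3 = (-7, -148, 5.2).
Normal n = (Loc-1→Loc-2) × (Loc-1→Loc-3) = (833.2, 333.2, 10605).
So ∂z/∂easting = −n_x/n_z = −0.07857 and ∂z/∂northing = −n_y/n_z = −0.03142.
Unit vector along 090° is (sin 90°, cos 90°) = (1.0000, 0.0000).
Slope in that direction = a·(1.0000) + b·(0.0000) = −0.07857.
Apparent dip = arctan|0.07857| = 4.5° (true dip is 4.8°, so apparent ≤ true as expected).

4.5°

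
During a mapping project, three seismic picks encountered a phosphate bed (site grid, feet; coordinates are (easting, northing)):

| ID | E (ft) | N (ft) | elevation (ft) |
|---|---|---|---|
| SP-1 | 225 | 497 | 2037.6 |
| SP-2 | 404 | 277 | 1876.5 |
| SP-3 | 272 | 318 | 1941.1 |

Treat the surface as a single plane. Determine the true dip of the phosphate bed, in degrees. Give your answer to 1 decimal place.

29.6°

Two edge vectors: SP-1→SP-2 = (179, -220, -161.1), SP-1→SP-3 = (47, -179, -96.5).
Normal n = (SP-1→SP-2) × (SP-1→SP-3) = (-7606.9, 9701.8, -21701).
So ∂z/∂E = −n_x/n_z = −0.35053 and ∂z/∂N = −n_y/n_z = 0.44707.
Gradient magnitude |∇z| = √(a² + b²) = √(0.12287 + 0.19987) = 0.56810.
True dip = arctan(0.56810) = 29.6°, dipping toward SE (azimuth ≈ 142°).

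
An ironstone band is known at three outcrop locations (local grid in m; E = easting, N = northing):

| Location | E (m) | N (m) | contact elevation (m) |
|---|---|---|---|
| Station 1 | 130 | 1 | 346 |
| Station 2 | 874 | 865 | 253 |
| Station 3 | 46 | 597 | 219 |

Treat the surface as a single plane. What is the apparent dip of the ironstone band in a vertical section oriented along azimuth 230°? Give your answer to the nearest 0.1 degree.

Two edge vectors: Station 1→Station 2 = (744, 864, -93), Station 1→Station 3 = (-84, 596, -127).
Normal n = (Station 1→Station 2) × (Station 1→Station 3) = (-54300, 102300, 516000).
So ∂z/∂E = −n_x/n_z = 0.10523 and ∂z/∂N = −n_y/n_z = −0.19826.
Unit vector along 230° is (sin 230°, cos 230°) = (-0.7660, -0.6428).
Slope in that direction = a·(-0.7660) + b·(-0.6428) = 0.04682.
Apparent dip = arctan|0.04682| = 2.7° (true dip is 12.7°, so apparent ≤ true as expected).

2.7°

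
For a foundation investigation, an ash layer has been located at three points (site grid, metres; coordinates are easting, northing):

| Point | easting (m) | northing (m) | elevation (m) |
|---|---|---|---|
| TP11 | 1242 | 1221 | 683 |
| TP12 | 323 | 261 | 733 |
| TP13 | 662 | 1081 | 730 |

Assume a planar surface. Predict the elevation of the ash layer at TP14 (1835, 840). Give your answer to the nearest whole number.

Let the plane be z = a·easting + b·northing + c.
TP12−TP11: −919a − 960b = 50;  TP13−TP11: −580a − 140b = 47.
Solving gives a = −0.08904, b = 0.03315.
Then c = 683 − a·1242 − b·1221 = 753.11.
At (1835, 840): z = −163.4 + 27.8 + 753.11 = 617.6 m.

618 m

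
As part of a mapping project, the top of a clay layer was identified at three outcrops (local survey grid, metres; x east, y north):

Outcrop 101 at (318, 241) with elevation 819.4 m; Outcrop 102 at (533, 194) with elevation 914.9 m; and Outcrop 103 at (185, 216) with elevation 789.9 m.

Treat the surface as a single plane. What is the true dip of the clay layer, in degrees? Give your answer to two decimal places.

32.46°

Two edge vectors: Outcrop 101→Outcrop 102 = (215, -47, 95.5), Outcrop 101→Outcrop 103 = (-133, -25, -29.5).
Normal n = (Outcrop 101→Outcrop 102) × (Outcrop 101→Outcrop 103) = (3774, -6359, -11626).
So ∂z/∂x = −n_x/n_z = 0.32462 and ∂z/∂y = −n_y/n_z = −0.54696.
Gradient magnitude |∇z| = √(a² + b²) = √(0.10538 + 0.29917) = 0.63604.
True dip = arctan(0.63604) = 32.46°, dipping toward NNW (azimuth ≈ 329°).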